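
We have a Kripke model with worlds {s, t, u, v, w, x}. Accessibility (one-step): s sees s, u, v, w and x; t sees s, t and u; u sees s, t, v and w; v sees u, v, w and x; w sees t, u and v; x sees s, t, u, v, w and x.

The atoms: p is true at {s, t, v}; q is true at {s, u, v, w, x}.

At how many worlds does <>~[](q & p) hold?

6

s: successors {s, u, v, w, x}; ~[](q & p) there: s:T, u:T, v:T, w:T, x:T. ✓
t: successors {s, t, u}; ~[](q & p) there: s:T, t:T, u:T. ✓
u: successors {s, t, v, w}; ~[](q & p) there: s:T, t:T, v:T, w:T. ✓
v: successors {u, v, w, x}; ~[](q & p) there: u:T, v:T, w:T, x:T. ✓
w: successors {t, u, v}; ~[](q & p) there: t:T, u:T, v:T. ✓
x: successors {s, t, u, v, w, x}; ~[](q & p) there: s:T, t:T, u:T, v:T, w:T, x:T. ✓
Satisfying worlds: {s, t, u, v, w, x}.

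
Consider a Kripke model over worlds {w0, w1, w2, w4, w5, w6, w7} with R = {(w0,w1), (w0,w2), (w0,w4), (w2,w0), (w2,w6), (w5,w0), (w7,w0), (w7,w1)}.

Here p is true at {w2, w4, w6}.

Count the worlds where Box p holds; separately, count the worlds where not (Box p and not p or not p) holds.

For Box p:
w0: successors {w1, w2, w4}; p there: w1:F, w2:T, w4:T. ✗
w1: no successors, so Box p holds vacuously. ✓
w2: successors {w0, w6}; p there: w0:F, w6:T. ✗
w4: no successors, so Box p holds vacuously. ✓
w5: successors {w0}; p there: w0:F. ✗
w6: no successors, so Box p holds vacuously. ✓
w7: successors {w0, w1}; p there: w0:F, w1:F. ✗
— 3 worlds.
For not (Box p and not p or not p):
w0: Box p and not p or not p is T. ✗
w1: Box p and not p or not p is T. ✗
w2: Box p and not p or not p is F. ✓
w4: Box p and not p or not p is F. ✓
w5: Box p and not p or not p is T. ✗
w6: Box p and not p or not p is F. ✓
w7: Box p and not p or not p is T. ✗
— 3 worlds.

3 and 3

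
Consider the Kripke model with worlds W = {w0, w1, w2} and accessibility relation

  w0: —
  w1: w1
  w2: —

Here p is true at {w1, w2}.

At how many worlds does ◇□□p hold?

w0: no successors, so ◇□□p fails. ✗
w1: successors {w1}; □□p there: w1:T. ✓
w2: no successors, so ◇□□p fails. ✗
Satisfying worlds: {w1}.

1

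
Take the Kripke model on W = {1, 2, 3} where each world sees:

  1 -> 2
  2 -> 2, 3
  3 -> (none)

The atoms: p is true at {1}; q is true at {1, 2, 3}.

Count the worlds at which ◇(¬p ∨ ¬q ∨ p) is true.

1: successors {2}; ¬p ∨ ¬q ∨ p there: 2:T. ✓
2: successors {2, 3}; ¬p ∨ ¬q ∨ p there: 2:T, 3:T. ✓
3: no successors, so ◇(¬p ∨ ¬q ∨ p) fails. ✗
Satisfying worlds: {1, 2}.

2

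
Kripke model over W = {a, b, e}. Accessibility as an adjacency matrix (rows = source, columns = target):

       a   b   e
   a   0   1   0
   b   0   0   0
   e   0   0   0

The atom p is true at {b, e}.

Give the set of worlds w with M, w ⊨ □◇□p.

{b, e}

a: successors {b}; ◇□p there: b:F. ✗
b: no successors, so □◇□p holds vacuously. ✓
e: no successors, so □◇□p holds vacuously. ✓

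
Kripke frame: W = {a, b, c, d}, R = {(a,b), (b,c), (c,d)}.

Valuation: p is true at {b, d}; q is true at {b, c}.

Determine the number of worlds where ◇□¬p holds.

a: successors {b}; □¬p there: b:T. ✓
b: successors {c}; □¬p there: c:F. ✗
c: successors {d}; □¬p there: d:T. ✓
d: no successors, so ◇□¬p fails. ✗
Satisfying worlds: {a, c}.

2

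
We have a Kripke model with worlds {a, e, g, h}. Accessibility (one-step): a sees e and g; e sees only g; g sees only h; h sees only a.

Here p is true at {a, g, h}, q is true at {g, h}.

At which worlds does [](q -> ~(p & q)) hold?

{h}

a: successors {e, g}; q -> ~(p & q) there: e:T, g:F. ✗
e: successors {g}; q -> ~(p & q) there: g:F. ✗
g: successors {h}; q -> ~(p & q) there: h:F. ✗
h: successors {a}; q -> ~(p & q) there: a:T. ✓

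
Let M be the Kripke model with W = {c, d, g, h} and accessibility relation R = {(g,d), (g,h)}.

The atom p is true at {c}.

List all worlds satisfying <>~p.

c: no successors, so <>~p fails. ✗
d: no successors, so <>~p fails. ✗
g: successors {d, h}; ~p there: d:T, h:T. ✓
h: no successors, so <>~p fails. ✗

{g}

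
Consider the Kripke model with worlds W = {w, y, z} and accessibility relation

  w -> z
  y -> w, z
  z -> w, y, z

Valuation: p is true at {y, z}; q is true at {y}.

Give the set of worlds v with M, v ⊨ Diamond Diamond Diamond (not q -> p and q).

w: successors {z}; Diamond Diamond (not q -> p and q) there: z:T. ✓
y: successors {w, z}; Diamond Diamond (not q -> p and q) there: w:T, z:T. ✓
z: successors {w, y, z}; Diamond Diamond (not q -> p and q) there: w:T, y:T, z:T. ✓

{w, y, z}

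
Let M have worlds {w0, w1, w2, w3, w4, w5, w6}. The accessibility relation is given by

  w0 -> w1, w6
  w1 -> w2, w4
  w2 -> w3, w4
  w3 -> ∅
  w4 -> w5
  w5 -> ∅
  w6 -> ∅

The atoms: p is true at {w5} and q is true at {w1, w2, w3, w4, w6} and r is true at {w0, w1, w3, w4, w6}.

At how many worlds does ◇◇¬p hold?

2

w0: successors {w1, w6}; ◇¬p there: w1:T, w6:F. ✓
w1: successors {w2, w4}; ◇¬p there: w2:T, w4:F. ✓
w2: successors {w3, w4}; ◇¬p there: w3:F, w4:F. ✗
w3: no successors, so ◇◇¬p fails. ✗
w4: successors {w5}; ◇¬p there: w5:F. ✗
w5: no successors, so ◇◇¬p fails. ✗
w6: no successors, so ◇◇¬p fails. ✗
Satisfying worlds: {w0, w1}.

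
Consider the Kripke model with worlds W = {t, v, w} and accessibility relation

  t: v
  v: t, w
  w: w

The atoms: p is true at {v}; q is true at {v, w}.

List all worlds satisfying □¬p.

{v, w}

t: successors {v}; ¬p there: v:F. ✗
v: successors {t, w}; ¬p there: t:T, w:T. ✓
w: successors {w}; ¬p there: w:T. ✓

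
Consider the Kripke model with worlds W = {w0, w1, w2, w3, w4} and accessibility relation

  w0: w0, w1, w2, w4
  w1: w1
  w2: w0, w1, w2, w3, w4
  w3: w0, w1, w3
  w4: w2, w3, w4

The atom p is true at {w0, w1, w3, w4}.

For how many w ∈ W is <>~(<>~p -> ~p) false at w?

1

w0: successors {w0, w1, w2, w4}; ~(<>~p -> ~p) there: w0:T, w1:F, w2:F, w4:T. ✓
w1: successors {w1}; ~(<>~p -> ~p) there: w1:F. ✗
w2: successors {w0, w1, w2, w3, w4}; ~(<>~p -> ~p) there: w0:T, w1:F, w2:F, w3:F, w4:T. ✓
w3: successors {w0, w1, w3}; ~(<>~p -> ~p) there: w0:T, w1:F, w3:F. ✓
w4: successors {w2, w3, w4}; ~(<>~p -> ~p) there: w2:F, w3:F, w4:T. ✓
Satisfying worlds: {w0, w2, w3, w4}.
So <>~(<>~p -> ~p) fails at the other 1 world.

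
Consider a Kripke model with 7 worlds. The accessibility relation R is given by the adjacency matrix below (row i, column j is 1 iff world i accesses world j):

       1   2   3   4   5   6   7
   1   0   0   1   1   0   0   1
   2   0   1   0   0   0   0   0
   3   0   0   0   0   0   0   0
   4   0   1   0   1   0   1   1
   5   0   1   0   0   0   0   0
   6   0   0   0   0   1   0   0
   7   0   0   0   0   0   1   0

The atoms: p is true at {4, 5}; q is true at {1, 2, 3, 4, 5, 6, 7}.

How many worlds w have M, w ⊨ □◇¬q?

1: successors {3, 4, 7}; ◇¬q there: 3:F, 4:F, 7:F. ✗
2: successors {2}; ◇¬q there: 2:F. ✗
3: no successors, so □◇¬q holds vacuously. ✓
4: successors {2, 4, 6, 7}; ◇¬q there: 2:F, 4:F, 6:F, 7:F. ✗
5: successors {2}; ◇¬q there: 2:F. ✗
6: successors {5}; ◇¬q there: 5:F. ✗
7: successors {6}; ◇¬q there: 6:F. ✗
Satisfying worlds: {3}.

1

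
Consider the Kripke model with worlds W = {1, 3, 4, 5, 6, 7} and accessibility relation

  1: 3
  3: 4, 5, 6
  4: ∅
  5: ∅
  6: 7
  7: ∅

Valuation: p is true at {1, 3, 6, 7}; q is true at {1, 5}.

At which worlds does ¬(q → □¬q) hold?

1: q → □¬q is T. ✗
3: q → □¬q is T. ✗
4: q → □¬q is T. ✗
5: q → □¬q is T. ✗
6: q → □¬q is T. ✗
7: q → □¬q is T. ✗

∅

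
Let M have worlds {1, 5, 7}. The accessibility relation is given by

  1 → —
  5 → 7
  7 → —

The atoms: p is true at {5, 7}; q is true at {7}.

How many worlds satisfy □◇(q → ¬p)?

1: no successors, so □◇(q → ¬p) holds vacuously. ✓
5: successors {7}; ◇(q → ¬p) there: 7:F. ✗
7: no successors, so □◇(q → ¬p) holds vacuously. ✓
Satisfying worlds: {1, 7}.

2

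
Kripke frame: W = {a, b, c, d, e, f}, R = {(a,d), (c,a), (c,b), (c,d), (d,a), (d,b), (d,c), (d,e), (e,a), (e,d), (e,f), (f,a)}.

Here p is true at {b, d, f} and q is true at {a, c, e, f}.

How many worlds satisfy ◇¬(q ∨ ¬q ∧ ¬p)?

a: successors {d}; ¬(q ∨ ¬q ∧ ¬p) there: d:T. ✓
b: no successors, so ◇¬(q ∨ ¬q ∧ ¬p) fails. ✗
c: successors {a, b, d}; ¬(q ∨ ¬q ∧ ¬p) there: a:F, b:T, d:T. ✓
d: successors {a, b, c, e}; ¬(q ∨ ¬q ∧ ¬p) there: a:F, b:T, c:F, e:F. ✓
e: successors {a, d, f}; ¬(q ∨ ¬q ∧ ¬p) there: a:F, d:T, f:F. ✓
f: successors {a}; ¬(q ∨ ¬q ∧ ¬p) there: a:F. ✗
Satisfying worlds: {a, c, d, e}.

4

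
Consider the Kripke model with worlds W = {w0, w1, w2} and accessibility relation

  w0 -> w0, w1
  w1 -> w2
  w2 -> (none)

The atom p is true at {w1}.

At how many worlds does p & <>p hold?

w0: p is F, <>p is T. ✗
w1: p is T, <>p is F. ✗
w2: p is F, <>p is F. ✗
Satisfying worlds: ∅.

0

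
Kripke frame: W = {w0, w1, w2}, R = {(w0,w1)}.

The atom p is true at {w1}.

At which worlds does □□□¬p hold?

{w0, w1, w2}

w0: successors {w1}; □□¬p there: w1:T. ✓
w1: no successors, so □□□¬p holds vacuously. ✓
w2: no successors, so □□□¬p holds vacuously. ✓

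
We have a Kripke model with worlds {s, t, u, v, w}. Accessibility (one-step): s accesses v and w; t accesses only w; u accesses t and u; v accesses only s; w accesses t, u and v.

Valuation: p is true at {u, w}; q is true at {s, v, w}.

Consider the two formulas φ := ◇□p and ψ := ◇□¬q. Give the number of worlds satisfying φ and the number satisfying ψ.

For ◇□p:
s: successors {v, w}; □p there: v:F, w:F. ✗
t: successors {w}; □p there: w:F. ✗
u: successors {t, u}; □p there: t:T, u:F. ✓
v: successors {s}; □p there: s:F. ✗
w: successors {t, u, v}; □p there: t:T, u:F, v:F. ✓
— 2 worlds.
For ◇□¬q:
s: successors {v, w}; □¬q there: v:F, w:F. ✗
t: successors {w}; □¬q there: w:F. ✗
u: successors {t, u}; □¬q there: t:F, u:T. ✓
v: successors {s}; □¬q there: s:F. ✗
w: successors {t, u, v}; □¬q there: t:F, u:T, v:F. ✓
— 2 worlds.

2 and 2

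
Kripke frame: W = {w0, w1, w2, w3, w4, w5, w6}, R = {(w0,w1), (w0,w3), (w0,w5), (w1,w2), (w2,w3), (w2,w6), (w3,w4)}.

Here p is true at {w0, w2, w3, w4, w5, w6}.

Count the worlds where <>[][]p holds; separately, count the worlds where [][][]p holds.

4 and 7

For <>[][]p:
w0: successors {w1, w3, w5}; [][]p there: w1:T, w3:T, w5:T. ✓
w1: successors {w2}; [][]p there: w2:T. ✓
w2: successors {w3, w6}; [][]p there: w3:T, w6:T. ✓
w3: successors {w4}; [][]p there: w4:T. ✓
w4: no successors, so <>[][]p fails. ✗
w5: no successors, so <>[][]p fails. ✗
w6: no successors, so <>[][]p fails. ✗
— 4 worlds.
For [][][]p:
w0: successors {w1, w3, w5}; [][]p there: w1:T, w3:T, w5:T. ✓
w1: successors {w2}; [][]p there: w2:T. ✓
w2: successors {w3, w6}; [][]p there: w3:T, w6:T. ✓
w3: successors {w4}; [][]p there: w4:T. ✓
w4: no successors, so [][][]p holds vacuously. ✓
w5: no successors, so [][][]p holds vacuously. ✓
w6: no successors, so [][][]p holds vacuously. ✓
— 7 worlds.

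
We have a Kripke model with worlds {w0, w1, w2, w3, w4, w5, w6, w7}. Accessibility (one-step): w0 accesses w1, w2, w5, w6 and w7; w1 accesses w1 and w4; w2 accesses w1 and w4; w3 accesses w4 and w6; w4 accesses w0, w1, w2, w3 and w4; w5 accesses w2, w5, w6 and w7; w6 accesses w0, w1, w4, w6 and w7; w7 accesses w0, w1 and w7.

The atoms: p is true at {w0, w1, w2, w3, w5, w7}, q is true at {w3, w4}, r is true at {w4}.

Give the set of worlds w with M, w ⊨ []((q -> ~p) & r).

w0: successors {w1, w2, w5, w6, w7}; (q -> ~p) & r there: w1:F, w2:F, w5:F, w6:F, w7:F. ✗
w1: successors {w1, w4}; (q -> ~p) & r there: w1:F, w4:T. ✗
w2: successors {w1, w4}; (q -> ~p) & r there: w1:F, w4:T. ✗
w3: successors {w4, w6}; (q -> ~p) & r there: w4:T, w6:F. ✗
w4: successors {w0, w1, w2, w3, w4}; (q -> ~p) & r there: w0:F, w1:F, w2:F, w3:F, w4:T. ✗
w5: successors {w2, w5, w6, w7}; (q -> ~p) & r there: w2:F, w5:F, w6:F, w7:F. ✗
w6: successors {w0, w1, w4, w6, w7}; (q -> ~p) & r there: w0:F, w1:F, w4:T, w6:F, w7:F. ✗
w7: successors {w0, w1, w7}; (q -> ~p) & r there: w0:F, w1:F, w7:F. ✗

∅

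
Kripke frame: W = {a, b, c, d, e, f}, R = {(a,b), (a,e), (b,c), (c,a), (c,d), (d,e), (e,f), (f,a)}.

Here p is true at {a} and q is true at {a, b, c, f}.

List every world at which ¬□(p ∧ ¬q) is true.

a: □(p ∧ ¬q) is F. ✓
b: □(p ∧ ¬q) is F. ✓
c: □(p ∧ ¬q) is F. ✓
d: □(p ∧ ¬q) is F. ✓
e: □(p ∧ ¬q) is F. ✓
f: □(p ∧ ¬q) is F. ✓

{a, b, c, d, e, f}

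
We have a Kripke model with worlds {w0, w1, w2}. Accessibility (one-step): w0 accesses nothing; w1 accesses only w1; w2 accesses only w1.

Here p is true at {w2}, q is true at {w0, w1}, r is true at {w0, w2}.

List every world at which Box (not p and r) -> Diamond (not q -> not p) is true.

w0: Box (not p and r) is T, Diamond (not q -> not p) is F. ✗
w1: Box (not p and r) is F, Diamond (not q -> not p) is T. ✓
w2: Box (not p and r) is F, Diamond (not q -> not p) is T. ✓

{w1, w2}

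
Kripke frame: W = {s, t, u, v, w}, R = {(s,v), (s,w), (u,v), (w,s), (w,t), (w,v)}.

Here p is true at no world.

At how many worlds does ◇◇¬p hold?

s: successors {v, w}; ◇¬p there: v:F, w:T. ✓
t: no successors, so ◇◇¬p fails. ✗
u: successors {v}; ◇¬p there: v:F. ✗
v: no successors, so ◇◇¬p fails. ✗
w: successors {s, t, v}; ◇¬p there: s:T, t:F, v:F. ✓
Satisfying worlds: {s, w}.

2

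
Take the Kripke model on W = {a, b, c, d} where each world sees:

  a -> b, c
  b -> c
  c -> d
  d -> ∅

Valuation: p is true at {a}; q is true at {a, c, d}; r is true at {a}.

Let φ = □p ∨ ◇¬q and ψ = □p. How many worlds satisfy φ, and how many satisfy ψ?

2 and 1

For □p ∨ ◇¬q:
a: □p is F, ◇¬q is T. ✓
b: □p is F, ◇¬q is F. ✗
c: □p is F, ◇¬q is F. ✗
d: □p is T, ◇¬q is F. ✓
— 2 worlds.
For □p:
a: successors {b, c}; p there: b:F, c:F. ✗
b: successors {c}; p there: c:F. ✗
c: successors {d}; p there: d:F. ✗
d: no successors, so □p holds vacuously. ✓
— 1 world.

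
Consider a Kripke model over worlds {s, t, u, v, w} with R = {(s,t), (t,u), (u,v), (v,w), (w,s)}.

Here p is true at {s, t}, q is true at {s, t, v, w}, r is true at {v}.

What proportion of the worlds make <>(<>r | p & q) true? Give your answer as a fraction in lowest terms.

s: successors {t}; <>r | p & q there: t:T. ✓
t: successors {u}; <>r | p & q there: u:T. ✓
u: successors {v}; <>r | p & q there: v:F. ✗
v: successors {w}; <>r | p & q there: w:F. ✗
w: successors {s}; <>r | p & q there: s:T. ✓
That's 3 of 5 worlds, so 3/5.

3/5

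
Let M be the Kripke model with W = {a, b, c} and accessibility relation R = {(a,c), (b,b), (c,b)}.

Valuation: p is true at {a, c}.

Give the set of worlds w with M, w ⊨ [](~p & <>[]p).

a: successors {c}; ~p & <>[]p there: c:F. ✗
b: successors {b}; ~p & <>[]p there: b:F. ✗
c: successors {b}; ~p & <>[]p there: b:F. ✗

∅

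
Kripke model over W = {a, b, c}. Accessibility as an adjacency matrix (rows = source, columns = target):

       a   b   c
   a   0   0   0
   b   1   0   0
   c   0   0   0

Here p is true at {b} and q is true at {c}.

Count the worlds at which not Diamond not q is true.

2

a: Diamond not q is F. ✓
b: Diamond not q is T. ✗
c: Diamond not q is F. ✓
Satisfying worlds: {a, c}.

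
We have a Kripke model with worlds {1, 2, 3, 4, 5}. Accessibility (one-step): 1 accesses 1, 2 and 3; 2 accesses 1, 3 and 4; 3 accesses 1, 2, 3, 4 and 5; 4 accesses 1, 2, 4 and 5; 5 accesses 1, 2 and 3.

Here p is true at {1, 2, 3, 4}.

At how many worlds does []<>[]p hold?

5

1: successors {1, 2, 3}; <>[]p there: 1:T, 2:T, 3:T. ✓
2: successors {1, 3, 4}; <>[]p there: 1:T, 3:T, 4:T. ✓
3: successors {1, 2, 3, 4, 5}; <>[]p there: 1:T, 2:T, 3:T, 4:T, 5:T. ✓
4: successors {1, 2, 4, 5}; <>[]p there: 1:T, 2:T, 4:T, 5:T. ✓
5: successors {1, 2, 3}; <>[]p there: 1:T, 2:T, 3:T. ✓
Satisfying worlds: {1, 2, 3, 4, 5}.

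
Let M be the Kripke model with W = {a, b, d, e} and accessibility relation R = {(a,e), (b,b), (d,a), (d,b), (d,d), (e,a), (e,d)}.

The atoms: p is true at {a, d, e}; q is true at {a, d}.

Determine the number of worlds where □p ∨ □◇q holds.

2

a: □p is T, □◇q is T. ✓
b: □p is F, □◇q is F. ✗
d: □p is F, □◇q is F. ✗
e: □p is T, □◇q is F. ✓
Satisfying worlds: {a, e}.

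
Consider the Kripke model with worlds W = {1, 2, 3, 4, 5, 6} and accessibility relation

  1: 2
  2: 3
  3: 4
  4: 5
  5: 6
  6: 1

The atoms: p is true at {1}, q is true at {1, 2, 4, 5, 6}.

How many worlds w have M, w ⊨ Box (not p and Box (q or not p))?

5

1: successors {2}; not p and Box (q or not p) there: 2:T. ✓
2: successors {3}; not p and Box (q or not p) there: 3:T. ✓
3: successors {4}; not p and Box (q or not p) there: 4:T. ✓
4: successors {5}; not p and Box (q or not p) there: 5:T. ✓
5: successors {6}; not p and Box (q or not p) there: 6:T. ✓
6: successors {1}; not p and Box (q or not p) there: 1:F. ✗
Satisfying worlds: {1, 2, 3, 4, 5}.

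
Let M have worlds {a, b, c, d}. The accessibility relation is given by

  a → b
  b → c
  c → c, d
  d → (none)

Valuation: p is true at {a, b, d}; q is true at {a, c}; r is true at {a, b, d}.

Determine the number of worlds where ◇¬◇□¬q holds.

a: successors {b}; ¬◇□¬q there: b:T. ✓
b: successors {c}; ¬◇□¬q there: c:F. ✗
c: successors {c, d}; ¬◇□¬q there: c:F, d:T. ✓
d: no successors, so ◇¬◇□¬q fails. ✗
Satisfying worlds: {a, c}.

2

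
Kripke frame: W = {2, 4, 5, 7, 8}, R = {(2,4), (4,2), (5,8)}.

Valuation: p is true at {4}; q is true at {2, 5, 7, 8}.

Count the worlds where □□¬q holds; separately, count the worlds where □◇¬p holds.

4 and 3

For □□¬q:
2: successors {4}; □¬q there: 4:F. ✗
4: successors {2}; □¬q there: 2:T. ✓
5: successors {8}; □¬q there: 8:T. ✓
7: no successors, so □□¬q holds vacuously. ✓
8: no successors, so □□¬q holds vacuously. ✓
— 4 worlds.
For □◇¬p:
2: successors {4}; ◇¬p there: 4:T. ✓
4: successors {2}; ◇¬p there: 2:F. ✗
5: successors {8}; ◇¬p there: 8:F. ✗
7: no successors, so □◇¬p holds vacuously. ✓
8: no successors, so □◇¬p holds vacuously. ✓
— 3 worlds.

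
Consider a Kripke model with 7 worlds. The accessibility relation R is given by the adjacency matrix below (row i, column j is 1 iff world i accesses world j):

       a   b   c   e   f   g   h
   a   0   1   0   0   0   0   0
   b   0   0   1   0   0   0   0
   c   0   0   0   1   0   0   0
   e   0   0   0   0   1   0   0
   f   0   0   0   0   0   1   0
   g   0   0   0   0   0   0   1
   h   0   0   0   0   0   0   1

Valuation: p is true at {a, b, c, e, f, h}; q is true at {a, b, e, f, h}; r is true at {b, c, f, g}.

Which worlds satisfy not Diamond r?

a: Diamond r is T. ✗
b: Diamond r is T. ✗
c: Diamond r is F. ✓
e: Diamond r is T. ✗
f: Diamond r is T. ✗
g: Diamond r is F. ✓
h: Diamond r is F. ✓

{c, g, h}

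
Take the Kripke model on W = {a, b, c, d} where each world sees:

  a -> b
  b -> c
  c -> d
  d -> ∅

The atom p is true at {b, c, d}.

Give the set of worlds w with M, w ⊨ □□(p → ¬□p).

{c, d}

a: successors {b}; □(p → ¬□p) there: b:F. ✗
b: successors {c}; □(p → ¬□p) there: c:F. ✗
c: successors {d}; □(p → ¬□p) there: d:T. ✓
d: no successors, so □□(p → ¬□p) holds vacuously. ✓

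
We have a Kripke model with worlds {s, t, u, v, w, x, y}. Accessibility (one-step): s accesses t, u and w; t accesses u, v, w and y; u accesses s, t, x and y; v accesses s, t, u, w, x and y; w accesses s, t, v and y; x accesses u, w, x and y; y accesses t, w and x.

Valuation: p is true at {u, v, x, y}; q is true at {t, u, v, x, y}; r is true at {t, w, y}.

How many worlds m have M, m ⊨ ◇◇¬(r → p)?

7

s: successors {t, u, w}; ◇¬(r → p) there: t:T, u:T, w:T. ✓
t: successors {u, v, w, y}; ◇¬(r → p) there: u:T, v:T, w:T, y:T. ✓
u: successors {s, t, x, y}; ◇¬(r → p) there: s:T, t:T, x:T, y:T. ✓
v: successors {s, t, u, w, x, y}; ◇¬(r → p) there: s:T, t:T, u:T, w:T, x:T, y:T. ✓
w: successors {s, t, v, y}; ◇¬(r → p) there: s:T, t:T, v:T, y:T. ✓
x: successors {u, w, x, y}; ◇¬(r → p) there: u:T, w:T, x:T, y:T. ✓
y: successors {t, w, x}; ◇¬(r → p) there: t:T, w:T, x:T. ✓
Satisfying worlds: {s, t, u, v, w, x, y}.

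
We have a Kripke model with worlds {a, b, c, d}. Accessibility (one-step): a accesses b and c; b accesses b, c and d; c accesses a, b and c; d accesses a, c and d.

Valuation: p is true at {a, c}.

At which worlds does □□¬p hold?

a: successors {b, c}; □¬p there: b:F, c:F. ✗
b: successors {b, c, d}; □¬p there: b:F, c:F, d:F. ✗
c: successors {a, b, c}; □¬p there: a:F, b:F, c:F. ✗
d: successors {a, c, d}; □¬p there: a:F, c:F, d:F. ✗

∅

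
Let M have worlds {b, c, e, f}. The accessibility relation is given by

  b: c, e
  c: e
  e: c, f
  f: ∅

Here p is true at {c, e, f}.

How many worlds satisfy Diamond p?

b: successors {c, e}; p there: c:T, e:T. ✓
c: successors {e}; p there: e:T. ✓
e: successors {c, f}; p there: c:T, f:T. ✓
f: no successors, so Diamond p fails. ✗
Satisfying worlds: {b, c, e}.

3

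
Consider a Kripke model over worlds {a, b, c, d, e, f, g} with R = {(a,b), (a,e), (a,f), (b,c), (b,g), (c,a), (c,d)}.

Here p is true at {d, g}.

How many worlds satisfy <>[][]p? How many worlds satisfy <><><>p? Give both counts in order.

For <>[][]p:
a: successors {b, e, f}; [][]p there: b:F, e:T, f:T. ✓
b: successors {c, g}; [][]p there: c:F, g:T. ✓
c: successors {a, d}; [][]p there: a:F, d:T. ✓
d: no successors, so <>[][]p fails. ✗
e: no successors, so <>[][]p fails. ✗
f: no successors, so <>[][]p fails. ✗
g: no successors, so <>[][]p fails. ✗
— 3 worlds.
For <><><>p:
a: successors {b, e, f}; <><>p there: b:T, e:F, f:F. ✓
b: successors {c, g}; <><>p there: c:F, g:F. ✗
c: successors {a, d}; <><>p there: a:T, d:F. ✓
d: no successors, so <><><>p fails. ✗
e: no successors, so <><><>p fails. ✗
f: no successors, so <><><>p fails. ✗
g: no successors, so <><><>p fails. ✗
— 2 worlds.

3 and 2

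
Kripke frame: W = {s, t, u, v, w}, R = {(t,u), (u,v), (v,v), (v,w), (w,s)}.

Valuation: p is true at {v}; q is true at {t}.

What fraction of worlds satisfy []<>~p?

3/5

s: no successors, so []<>~p holds vacuously. ✓
t: successors {u}; <>~p there: u:F. ✗
u: successors {v}; <>~p there: v:T. ✓
v: successors {v, w}; <>~p there: v:T, w:T. ✓
w: successors {s}; <>~p there: s:F. ✗
That's 3 of 5 worlds, so 3/5.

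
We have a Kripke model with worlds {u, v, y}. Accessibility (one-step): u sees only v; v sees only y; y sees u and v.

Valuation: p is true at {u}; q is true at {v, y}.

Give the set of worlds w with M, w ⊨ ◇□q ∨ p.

u: ◇□q is T, p is T. ✓
v: ◇□q is F, p is F. ✗
y: ◇□q is T, p is F. ✓

{u, y}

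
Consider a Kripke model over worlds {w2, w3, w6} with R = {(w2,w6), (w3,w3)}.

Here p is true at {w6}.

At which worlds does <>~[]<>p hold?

{w3}

w2: successors {w6}; ~[]<>p there: w6:F. ✗
w3: successors {w3}; ~[]<>p there: w3:T. ✓
w6: no successors, so <>~[]<>p fails. ✗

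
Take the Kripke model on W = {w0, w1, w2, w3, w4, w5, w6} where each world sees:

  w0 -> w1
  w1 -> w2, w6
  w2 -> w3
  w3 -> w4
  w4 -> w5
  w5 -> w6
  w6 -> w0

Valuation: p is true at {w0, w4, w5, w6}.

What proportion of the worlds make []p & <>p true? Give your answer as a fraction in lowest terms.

w0: []p is F, <>p is F. ✗
w1: []p is F, <>p is T. ✗
w2: []p is F, <>p is F. ✗
w3: []p is T, <>p is T. ✓
w4: []p is T, <>p is T. ✓
w5: []p is T, <>p is T. ✓
w6: []p is T, <>p is T. ✓
That's 4 of 7 worlds, so 4/7.

4/7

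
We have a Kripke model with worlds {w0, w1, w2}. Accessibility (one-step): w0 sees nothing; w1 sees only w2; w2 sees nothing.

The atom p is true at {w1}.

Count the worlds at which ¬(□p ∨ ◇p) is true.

w0: □p ∨ ◇p is T. ✗
w1: □p ∨ ◇p is F. ✓
w2: □p ∨ ◇p is T. ✗
Satisfying worlds: {w1}.

1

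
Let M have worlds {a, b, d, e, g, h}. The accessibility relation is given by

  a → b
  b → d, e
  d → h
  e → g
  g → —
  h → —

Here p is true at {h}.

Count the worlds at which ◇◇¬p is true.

a: successors {b}; ◇¬p there: b:T. ✓
b: successors {d, e}; ◇¬p there: d:F, e:T. ✓
d: successors {h}; ◇¬p there: h:F. ✗
e: successors {g}; ◇¬p there: g:F. ✗
g: no successors, so ◇◇¬p fails. ✗
h: no successors, so ◇◇¬p fails. ✗
Satisfying worlds: {a, b}.

2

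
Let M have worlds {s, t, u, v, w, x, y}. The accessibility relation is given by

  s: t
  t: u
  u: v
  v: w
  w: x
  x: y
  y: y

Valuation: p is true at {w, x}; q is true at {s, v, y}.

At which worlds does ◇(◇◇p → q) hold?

{s, u, v, w, x, y}

s: successors {t}; ◇◇p → q there: t:T. ✓
t: successors {u}; ◇◇p → q there: u:F. ✗
u: successors {v}; ◇◇p → q there: v:T. ✓
v: successors {w}; ◇◇p → q there: w:T. ✓
w: successors {x}; ◇◇p → q there: x:T. ✓
x: successors {y}; ◇◇p → q there: y:T. ✓
y: successors {y}; ◇◇p → q there: y:T. ✓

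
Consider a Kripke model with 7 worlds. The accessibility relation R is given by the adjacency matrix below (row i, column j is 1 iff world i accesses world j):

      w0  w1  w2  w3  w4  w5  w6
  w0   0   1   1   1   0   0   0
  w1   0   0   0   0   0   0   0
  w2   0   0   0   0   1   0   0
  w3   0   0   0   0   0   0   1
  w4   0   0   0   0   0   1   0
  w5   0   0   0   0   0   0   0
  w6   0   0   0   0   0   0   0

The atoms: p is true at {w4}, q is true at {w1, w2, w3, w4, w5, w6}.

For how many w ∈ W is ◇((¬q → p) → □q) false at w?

w0: successors {w1, w2, w3}; (¬q → p) → □q there: w1:T, w2:T, w3:T. ✓
w1: no successors, so ◇((¬q → p) → □q) fails. ✗
w2: successors {w4}; (¬q → p) → □q there: w4:T. ✓
w3: successors {w6}; (¬q → p) → □q there: w6:T. ✓
w4: successors {w5}; (¬q → p) → □q there: w5:T. ✓
w5: no successors, so ◇((¬q → p) → □q) fails. ✗
w6: no successors, so ◇((¬q → p) → □q) fails. ✗
Satisfying worlds: {w0, w2, w3, w4}.
So ◇((¬q → p) → □q) fails at the other 3 worlds.

3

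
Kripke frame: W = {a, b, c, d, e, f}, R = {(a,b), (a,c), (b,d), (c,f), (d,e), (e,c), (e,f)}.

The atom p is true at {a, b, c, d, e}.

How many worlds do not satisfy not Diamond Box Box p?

3

a: Diamond Box Box p is T. ✗
b: Diamond Box Box p is F. ✓
c: Diamond Box Box p is T. ✗
d: Diamond Box Box p is F. ✓
e: Diamond Box Box p is T. ✗
f: Diamond Box Box p is F. ✓
Satisfying worlds: {b, d, f}.
So not Diamond Box Box p fails at the other 3 worlds.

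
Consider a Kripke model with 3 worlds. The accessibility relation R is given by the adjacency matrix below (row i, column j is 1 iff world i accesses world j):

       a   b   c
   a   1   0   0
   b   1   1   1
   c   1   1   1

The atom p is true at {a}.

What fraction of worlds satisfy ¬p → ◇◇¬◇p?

1/3

a: ¬p is F, ◇◇¬◇p is F. ✓
b: ¬p is T, ◇◇¬◇p is F. ✗
c: ¬p is T, ◇◇¬◇p is F. ✗
That's 1 of 3 worlds, so 1/3.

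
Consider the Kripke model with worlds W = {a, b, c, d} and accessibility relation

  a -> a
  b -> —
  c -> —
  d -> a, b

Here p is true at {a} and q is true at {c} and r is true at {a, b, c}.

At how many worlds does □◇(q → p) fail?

1

a: successors {a}; ◇(q → p) there: a:T. ✓
b: no successors, so □◇(q → p) holds vacuously. ✓
c: no successors, so □◇(q → p) holds vacuously. ✓
d: successors {a, b}; ◇(q → p) there: a:T, b:F. ✗
Satisfying worlds: {a, b, c}.
So □◇(q → p) fails at the other 1 world.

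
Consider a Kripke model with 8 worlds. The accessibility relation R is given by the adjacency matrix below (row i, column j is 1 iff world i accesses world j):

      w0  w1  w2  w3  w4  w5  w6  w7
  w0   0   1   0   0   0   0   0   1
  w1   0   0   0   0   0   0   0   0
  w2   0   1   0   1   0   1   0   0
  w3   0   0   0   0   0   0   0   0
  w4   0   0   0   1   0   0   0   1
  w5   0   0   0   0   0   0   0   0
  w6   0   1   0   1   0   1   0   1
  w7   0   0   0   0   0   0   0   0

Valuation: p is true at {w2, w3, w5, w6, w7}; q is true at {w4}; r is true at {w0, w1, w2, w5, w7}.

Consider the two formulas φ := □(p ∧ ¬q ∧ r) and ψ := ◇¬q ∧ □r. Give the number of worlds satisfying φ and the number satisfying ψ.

For □(p ∧ ¬q ∧ r):
w0: successors {w1, w7}; p ∧ ¬q ∧ r there: w1:F, w7:T. ✗
w1: no successors, so □(p ∧ ¬q ∧ r) holds vacuously. ✓
w2: successors {w1, w3, w5}; p ∧ ¬q ∧ r there: w1:F, w3:F, w5:T. ✗
w3: no successors, so □(p ∧ ¬q ∧ r) holds vacuously. ✓
w4: successors {w3, w7}; p ∧ ¬q ∧ r there: w3:F, w7:T. ✗
w5: no successors, so □(p ∧ ¬q ∧ r) holds vacuously. ✓
w6: successors {w1, w3, w5, w7}; p ∧ ¬q ∧ r there: w1:F, w3:F, w5:T, w7:T. ✗
w7: no successors, so □(p ∧ ¬q ∧ r) holds vacuously. ✓
— 4 worlds.
For ◇¬q ∧ □r:
w0: ◇¬q is T, □r is T. ✓
w1: ◇¬q is F, □r is T. ✗
w2: ◇¬q is T, □r is F. ✗
w3: ◇¬q is F, □r is T. ✗
w4: ◇¬q is T, □r is F. ✗
w5: ◇¬q is F, □r is T. ✗
w6: ◇¬q is T, □r is F. ✗
w7: ◇¬q is F, □r is T. ✗
— 1 world.

4 and 1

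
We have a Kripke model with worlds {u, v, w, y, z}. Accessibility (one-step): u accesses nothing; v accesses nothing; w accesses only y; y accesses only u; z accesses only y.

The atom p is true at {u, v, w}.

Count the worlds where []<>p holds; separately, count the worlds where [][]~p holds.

4 and 3

For []<>p:
u: no successors, so []<>p holds vacuously. ✓
v: no successors, so []<>p holds vacuously. ✓
w: successors {y}; <>p there: y:T. ✓
y: successors {u}; <>p there: u:F. ✗
z: successors {y}; <>p there: y:T. ✓
— 4 worlds.
For [][]~p:
u: no successors, so [][]~p holds vacuously. ✓
v: no successors, so [][]~p holds vacuously. ✓
w: successors {y}; []~p there: y:F. ✗
y: successors {u}; []~p there: u:T. ✓
z: successors {y}; []~p there: y:F. ✗
— 3 worlds.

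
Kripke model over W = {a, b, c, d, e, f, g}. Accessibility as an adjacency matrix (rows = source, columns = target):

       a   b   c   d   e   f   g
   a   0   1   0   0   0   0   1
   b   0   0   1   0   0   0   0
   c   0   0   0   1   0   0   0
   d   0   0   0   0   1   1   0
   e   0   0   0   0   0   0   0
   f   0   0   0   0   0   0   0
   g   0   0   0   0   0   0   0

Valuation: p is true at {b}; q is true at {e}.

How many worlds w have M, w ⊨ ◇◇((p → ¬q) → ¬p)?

3

a: successors {b, g}; ◇((p → ¬q) → ¬p) there: b:T, g:F. ✓
b: successors {c}; ◇((p → ¬q) → ¬p) there: c:T. ✓
c: successors {d}; ◇((p → ¬q) → ¬p) there: d:T. ✓
d: successors {e, f}; ◇((p → ¬q) → ¬p) there: e:F, f:F. ✗
e: no successors, so ◇◇((p → ¬q) → ¬p) fails. ✗
f: no successors, so ◇◇((p → ¬q) → ¬p) fails. ✗
g: no successors, so ◇◇((p → ¬q) → ¬p) fails. ✗
Satisfying worlds: {a, b, c}.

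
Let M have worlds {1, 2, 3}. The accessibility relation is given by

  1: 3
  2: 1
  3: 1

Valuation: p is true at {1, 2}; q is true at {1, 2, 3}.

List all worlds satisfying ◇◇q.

1: successors {3}; ◇q there: 3:T. ✓
2: successors {1}; ◇q there: 1:T. ✓
3: successors {1}; ◇q there: 1:T. ✓

{1, 2, 3}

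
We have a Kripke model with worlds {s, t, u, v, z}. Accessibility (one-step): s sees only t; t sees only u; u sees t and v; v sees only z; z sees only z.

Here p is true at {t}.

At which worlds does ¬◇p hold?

{t, v, z}

s: ◇p is T. ✗
t: ◇p is F. ✓
u: ◇p is T. ✗
v: ◇p is F. ✓
z: ◇p is F. ✓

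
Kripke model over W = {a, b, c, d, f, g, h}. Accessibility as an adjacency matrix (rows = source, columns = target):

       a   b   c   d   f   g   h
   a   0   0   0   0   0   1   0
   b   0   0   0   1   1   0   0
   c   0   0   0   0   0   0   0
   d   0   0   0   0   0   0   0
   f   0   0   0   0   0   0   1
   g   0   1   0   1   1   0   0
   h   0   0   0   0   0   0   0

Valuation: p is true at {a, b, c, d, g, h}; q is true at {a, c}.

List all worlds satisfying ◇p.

a: successors {g}; p there: g:T. ✓
b: successors {d, f}; p there: d:T, f:F. ✓
c: no successors, so ◇p fails. ✗
d: no successors, so ◇p fails. ✗
f: successors {h}; p there: h:T. ✓
g: successors {b, d, f}; p there: b:T, d:T, f:F. ✓
h: no successors, so ◇p fails. ✗

{a, b, f, g}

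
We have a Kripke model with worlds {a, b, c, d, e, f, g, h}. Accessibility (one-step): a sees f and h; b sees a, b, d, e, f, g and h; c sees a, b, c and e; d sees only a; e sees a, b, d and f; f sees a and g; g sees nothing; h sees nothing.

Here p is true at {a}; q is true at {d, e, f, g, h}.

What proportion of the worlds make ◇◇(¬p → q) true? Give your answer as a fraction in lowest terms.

3/4

a: successors {f, h}; ◇(¬p → q) there: f:T, h:F. ✓
b: successors {a, b, d, e, f, g, h}; ◇(¬p → q) there: a:T, b:T, d:T, e:T, f:T, g:F, h:F. ✓
c: successors {a, b, c, e}; ◇(¬p → q) there: a:T, b:T, c:T, e:T. ✓
d: successors {a}; ◇(¬p → q) there: a:T. ✓
e: successors {a, b, d, f}; ◇(¬p → q) there: a:T, b:T, d:T, f:T. ✓
f: successors {a, g}; ◇(¬p → q) there: a:T, g:F. ✓
g: no successors, so ◇◇(¬p → q) fails. ✗
h: no successors, so ◇◇(¬p → q) fails. ✗
That's 6 of 8 worlds, so 6/8 = 3/4.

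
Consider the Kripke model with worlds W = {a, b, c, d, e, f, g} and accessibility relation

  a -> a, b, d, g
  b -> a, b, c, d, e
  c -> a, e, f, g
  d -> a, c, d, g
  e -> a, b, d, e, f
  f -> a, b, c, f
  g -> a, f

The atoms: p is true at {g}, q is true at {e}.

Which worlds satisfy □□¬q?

a: successors {a, b, d, g}; □¬q there: a:T, b:F, d:T, g:T. ✗
b: successors {a, b, c, d, e}; □¬q there: a:T, b:F, c:F, d:T, e:F. ✗
c: successors {a, e, f, g}; □¬q there: a:T, e:F, f:T, g:T. ✗
d: successors {a, c, d, g}; □¬q there: a:T, c:F, d:T, g:T. ✗
e: successors {a, b, d, e, f}; □¬q there: a:T, b:F, d:T, e:F, f:T. ✗
f: successors {a, b, c, f}; □¬q there: a:T, b:F, c:F, f:T. ✗
g: successors {a, f}; □¬q there: a:T, f:T. ✓

{g}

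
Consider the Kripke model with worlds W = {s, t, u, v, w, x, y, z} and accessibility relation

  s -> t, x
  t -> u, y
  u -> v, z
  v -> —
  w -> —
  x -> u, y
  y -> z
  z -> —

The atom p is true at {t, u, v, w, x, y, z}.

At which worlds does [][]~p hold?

s: successors {t, x}; []~p there: t:F, x:F. ✗
t: successors {u, y}; []~p there: u:F, y:F. ✗
u: successors {v, z}; []~p there: v:T, z:T. ✓
v: no successors, so [][]~p holds vacuously. ✓
w: no successors, so [][]~p holds vacuously. ✓
x: successors {u, y}; []~p there: u:F, y:F. ✗
y: successors {z}; []~p there: z:T. ✓
z: no successors, so [][]~p holds vacuously. ✓

{u, v, w, y, z}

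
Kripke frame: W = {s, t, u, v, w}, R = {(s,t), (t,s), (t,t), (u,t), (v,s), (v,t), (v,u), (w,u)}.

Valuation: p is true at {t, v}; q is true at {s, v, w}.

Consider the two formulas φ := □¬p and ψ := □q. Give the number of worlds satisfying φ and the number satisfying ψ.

1 and 0

For □¬p:
s: successors {t}; ¬p there: t:F. ✗
t: successors {s, t}; ¬p there: s:T, t:F. ✗
u: successors {t}; ¬p there: t:F. ✗
v: successors {s, t, u}; ¬p there: s:T, t:F, u:T. ✗
w: successors {u}; ¬p there: u:T. ✓
— 1 world.
For □q:
s: successors {t}; q there: t:F. ✗
t: successors {s, t}; q there: s:T, t:F. ✗
u: successors {t}; q there: t:F. ✗
v: successors {s, t, u}; q there: s:T, t:F, u:F. ✗
w: successors {u}; q there: u:F. ✗
— 0 worlds.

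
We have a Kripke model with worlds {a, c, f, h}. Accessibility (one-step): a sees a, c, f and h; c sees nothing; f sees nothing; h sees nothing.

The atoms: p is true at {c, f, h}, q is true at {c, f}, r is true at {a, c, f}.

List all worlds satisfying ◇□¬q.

{a}

a: successors {a, c, f, h}; □¬q there: a:F, c:T, f:T, h:T. ✓
c: no successors, so ◇□¬q fails. ✗
f: no successors, so ◇□¬q fails. ✗
h: no successors, so ◇□¬q fails. ✗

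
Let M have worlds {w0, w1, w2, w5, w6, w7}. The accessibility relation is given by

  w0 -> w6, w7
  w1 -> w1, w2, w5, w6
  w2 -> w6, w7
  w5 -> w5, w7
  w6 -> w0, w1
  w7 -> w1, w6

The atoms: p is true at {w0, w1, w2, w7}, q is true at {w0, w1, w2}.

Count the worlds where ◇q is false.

3

w0: successors {w6, w7}; q there: w6:F, w7:F. ✗
w1: successors {w1, w2, w5, w6}; q there: w1:T, w2:T, w5:F, w6:F. ✓
w2: successors {w6, w7}; q there: w6:F, w7:F. ✗
w5: successors {w5, w7}; q there: w5:F, w7:F. ✗
w6: successors {w0, w1}; q there: w0:T, w1:T. ✓
w7: successors {w1, w6}; q there: w1:T, w6:F. ✓
Satisfying worlds: {w1, w6, w7}.
So ◇q fails at the other 3 worlds.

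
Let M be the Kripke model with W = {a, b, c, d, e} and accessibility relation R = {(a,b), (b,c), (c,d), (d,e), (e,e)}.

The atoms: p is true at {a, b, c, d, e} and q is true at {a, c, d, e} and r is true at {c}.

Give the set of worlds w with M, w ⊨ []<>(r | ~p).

a: successors {b}; <>(r | ~p) there: b:T. ✓
b: successors {c}; <>(r | ~p) there: c:F. ✗
c: successors {d}; <>(r | ~p) there: d:F. ✗
d: successors {e}; <>(r | ~p) there: e:F. ✗
e: successors {e}; <>(r | ~p) there: e:F. ✗

{a}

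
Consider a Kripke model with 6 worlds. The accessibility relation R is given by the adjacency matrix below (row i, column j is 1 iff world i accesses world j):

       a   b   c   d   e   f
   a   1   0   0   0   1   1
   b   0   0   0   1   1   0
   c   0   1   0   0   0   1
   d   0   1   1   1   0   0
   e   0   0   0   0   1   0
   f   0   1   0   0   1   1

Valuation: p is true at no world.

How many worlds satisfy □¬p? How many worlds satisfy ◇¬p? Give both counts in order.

For □¬p:
a: successors {a, e, f}; ¬p there: a:T, e:T, f:T. ✓
b: successors {d, e}; ¬p there: d:T, e:T. ✓
c: successors {b, f}; ¬p there: b:T, f:T. ✓
d: successors {b, c, d}; ¬p there: b:T, c:T, d:T. ✓
e: successors {e}; ¬p there: e:T. ✓
f: successors {b, e, f}; ¬p there: b:T, e:T, f:T. ✓
— 6 worlds.
For ◇¬p:
a: successors {a, e, f}; ¬p there: a:T, e:T, f:T. ✓
b: successors {d, e}; ¬p there: d:T, e:T. ✓
c: successors {b, f}; ¬p there: b:T, f:T. ✓
d: successors {b, c, d}; ¬p there: b:T, c:T, d:T. ✓
e: successors {e}; ¬p there: e:T. ✓
f: successors {b, e, f}; ¬p there: b:T, e:T, f:T. ✓
— 6 worlds.

6 and 6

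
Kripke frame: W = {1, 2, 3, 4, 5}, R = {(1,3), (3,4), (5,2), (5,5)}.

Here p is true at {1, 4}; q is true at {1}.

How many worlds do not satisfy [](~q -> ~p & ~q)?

1

1: successors {3}; ~q -> ~p & ~q there: 3:T. ✓
2: no successors, so [](~q -> ~p & ~q) holds vacuously. ✓
3: successors {4}; ~q -> ~p & ~q there: 4:F. ✗
4: no successors, so [](~q -> ~p & ~q) holds vacuously. ✓
5: successors {2, 5}; ~q -> ~p & ~q there: 2:T, 5:T. ✓
Satisfying worlds: {1, 2, 4, 5}.
So [](~q -> ~p & ~q) fails at the other 1 world.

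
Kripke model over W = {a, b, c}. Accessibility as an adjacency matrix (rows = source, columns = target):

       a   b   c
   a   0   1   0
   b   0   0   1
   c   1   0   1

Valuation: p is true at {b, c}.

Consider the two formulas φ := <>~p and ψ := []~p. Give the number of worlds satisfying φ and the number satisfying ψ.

For <>~p:
a: successors {b}; ~p there: b:F. ✗
b: successors {c}; ~p there: c:F. ✗
c: successors {a, c}; ~p there: a:T, c:F. ✓
— 1 world.
For []~p:
a: successors {b}; ~p there: b:F. ✗
b: successors {c}; ~p there: c:F. ✗
c: successors {a, c}; ~p there: a:T, c:F. ✗
— 0 worlds.

1 and 0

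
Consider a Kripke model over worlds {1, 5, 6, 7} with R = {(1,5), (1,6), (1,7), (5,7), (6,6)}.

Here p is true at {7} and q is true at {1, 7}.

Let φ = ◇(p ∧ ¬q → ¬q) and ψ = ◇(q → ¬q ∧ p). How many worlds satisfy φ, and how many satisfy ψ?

3 and 2

For ◇(p ∧ ¬q → ¬q):
1: successors {5, 6, 7}; p ∧ ¬q → ¬q there: 5:T, 6:T, 7:T. ✓
5: successors {7}; p ∧ ¬q → ¬q there: 7:T. ✓
6: successors {6}; p ∧ ¬q → ¬q there: 6:T. ✓
7: no successors, so ◇(p ∧ ¬q → ¬q) fails. ✗
— 3 worlds.
For ◇(q → ¬q ∧ p):
1: successors {5, 6, 7}; q → ¬q ∧ p there: 5:T, 6:T, 7:F. ✓
5: successors {7}; q → ¬q ∧ p there: 7:F. ✗
6: successors {6}; q → ¬q ∧ p there: 6:T. ✓
7: no successors, so ◇(q → ¬q ∧ p) fails. ✗
— 2 worlds.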